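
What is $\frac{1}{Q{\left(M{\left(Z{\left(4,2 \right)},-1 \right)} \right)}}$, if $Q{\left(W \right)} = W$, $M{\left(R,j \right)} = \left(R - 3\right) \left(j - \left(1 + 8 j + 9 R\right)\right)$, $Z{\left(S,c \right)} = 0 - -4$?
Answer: $- \frac{1}{30} \approx -0.033333$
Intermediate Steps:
$Z{\left(S,c \right)} = 4$ ($Z{\left(S,c \right)} = 0 + 4 = 4$)
$M{\left(R,j \right)} = \left(-3 + R\right) \left(-1 - 9 R - 7 j\right)$ ($M{\left(R,j \right)} = \left(-3 + R\right) \left(j - \left(1 + 8 j + 9 R\right)\right) = \left(-3 + R\right) \left(-1 - 9 R - 7 j\right)$)
$\frac{1}{Q{\left(M{\left(Z{\left(4,2 \right)},-1 \right)} \right)}} = \frac{1}{3 - 9 \cdot 4^{2} + 21 \left(-1\right) + 26 \cdot 4 - 28 \left(-1\right)} = \frac{1}{3 - 144 - 21 + 104 + 28} = \frac{1}{-30} = - \frac{1}{30}$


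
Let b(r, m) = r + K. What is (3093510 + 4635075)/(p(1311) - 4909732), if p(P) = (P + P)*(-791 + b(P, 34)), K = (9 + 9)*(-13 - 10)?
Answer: -1545717/926360 ≈ -1.6686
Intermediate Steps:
K = -414 (K = 18*(-23) = -414)
b(r, m) = -414 + r (b(r, m) = r - 414 = -414 + r)
p(P) = 2*P*(-1205 + P) (p(P) = (P + P)*(-791 + (-414 + P)) = (2*P)*(-1205 + P) = 2*P*(-1205 + P))
(3093510 + 4635075)/(p(1311) - 4909732) = (3093510 + 4635075)/(2*1311*(-1205 + 1311) - 4909732) = 7728585/(2*1311*106 - 4909732) = 7728585/(277932 - 4909732) = 7728585/(-4631800) = 7728585*(-1/4631800) = -1545717/926360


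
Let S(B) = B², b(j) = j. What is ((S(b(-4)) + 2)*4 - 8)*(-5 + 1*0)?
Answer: -320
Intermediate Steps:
((S(b(-4)) + 2)*4 - 8)*(-5 + 1*0) = (((-4)² + 2)*4 - 8)*(-5 + 1*0) = ((16 + 2)*4 - 8)*(-5 + 0) = (18*4 - 8)*(-5) = (72 - 8)*(-5) = 64*(-5) = -320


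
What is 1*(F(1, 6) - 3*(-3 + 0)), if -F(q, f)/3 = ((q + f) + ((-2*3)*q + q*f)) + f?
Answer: -30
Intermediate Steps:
F(q, f) = -6*f + 15*q - 3*f*q (F(q, f) = -3*(((q + f) + ((-2*3)*q + q*f)) + f) = -3*(((f + q) + (-6*q + f*q)) + f) = -3*((f - 5*q + f*q) + f) = -3*(-5*q + 2*f + f*q) = -6*f + 15*q - 3*f*q)
1*(F(1, 6) - 3*(-3 + 0)) = 1*((-6*6 + 15*1 - 3*6*1) - 3*(-3 + 0)) = 1*((-36 + 15 - 18) - 3*(-3)) = 1*(-39 + 9) = 1*(-30) = -30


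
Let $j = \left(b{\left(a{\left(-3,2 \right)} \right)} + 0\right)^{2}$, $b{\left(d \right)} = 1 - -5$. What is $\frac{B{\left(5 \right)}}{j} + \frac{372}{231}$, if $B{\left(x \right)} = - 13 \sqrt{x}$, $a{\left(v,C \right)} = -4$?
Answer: $\frac{124}{77} - \frac{13 \sqrt{5}}{36} \approx 0.80292$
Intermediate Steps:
$b{\left(d \right)} = 6$ ($b{\left(d \right)} = 1 + 5 = 6$)
$j = 36$ ($j = \left(6 + 0\right)^{2} = 6^{2} = 36$)
$\frac{B{\left(5 \right)}}{j} + \frac{372}{231} = \frac{\left(-13\right) \sqrt{5}}{36} + \frac{372}{231} = - 13 \sqrt{5} \cdot \frac{1}{36} + 372 \cdot \frac{1}{231} = - \frac{13 \sqrt{5}}{36} + \frac{124}{77} = \frac{124}{77} - \frac{13 \sqrt{5}}{36}$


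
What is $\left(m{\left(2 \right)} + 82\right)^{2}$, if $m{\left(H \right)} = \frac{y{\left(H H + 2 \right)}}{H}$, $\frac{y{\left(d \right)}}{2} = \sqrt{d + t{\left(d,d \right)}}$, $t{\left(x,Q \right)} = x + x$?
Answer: $6742 + 492 \sqrt{2} \approx 7437.8$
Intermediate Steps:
$t{\left(x,Q \right)} = 2 x$
$y{\left(d \right)} = 2 \sqrt{3} \sqrt{d}$ ($y{\left(d \right)} = 2 \sqrt{d + 2 d} = 2 \sqrt{3 d} = 2 \sqrt{3} \sqrt{d}$)
$m{\left(H \right)} = \frac{2 \sqrt{3} \sqrt{2 + H^{2}}}{H}$ ($m{\left(H \right)} = \frac{2 \sqrt{3} \sqrt{H H + 2}}{H} = \frac{2 \sqrt{3} \sqrt{H^{2} + 2}}{H} = \frac{2 \sqrt{3} \sqrt{2 + H^{2}}}{H}$)
$\left(m{\left(2 \right)} + 82\right)^{2} = \left(\frac{2 \sqrt{6 + 3 \cdot 2^{2}}}{2} + 82\right)^{2} = \left(2 \cdot \frac{1}{2} \sqrt{6 + 3 \cdot 4} + 82\right)^{2} = \left(2 \cdot \frac{1}{2} \sqrt{6 + 12} + 82\right)^{2} = \left(2 \cdot \frac{1}{2} \sqrt{18} + 82\right)^{2} = \left(2 \cdot \frac{1}{2} \cdot 3 \sqrt{2} + 82\right)^{2} = \left(3 \sqrt{2} + 82\right)^{2} = \left(82 + 3 \sqrt{2}\right)^{2}$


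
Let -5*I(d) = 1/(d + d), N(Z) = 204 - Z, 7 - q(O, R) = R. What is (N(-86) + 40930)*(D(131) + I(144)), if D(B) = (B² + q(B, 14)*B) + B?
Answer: 5399819771/8 ≈ 6.7498e+8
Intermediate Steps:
q(O, R) = 7 - R
D(B) = B² - 6*B (D(B) = (B² + (7 - 1*14)*B) + B = (B² + (7 - 14)*B) + B = (B² - 7*B) + B = B² - 6*B)
I(d) = -1/(10*d) (I(d) = -1/(5*(d + d)) = -1/(2*d)/5 = -1/(10*d))
(N(-86) + 40930)*(D(131) + I(144)) = ((204 - 1*(-86)) + 40930)*(131*(-6 + 131) - ⅒/144) = ((204 + 86) + 40930)*(131*125 - ⅒*1/144) = (290 + 40930)*(16375 - 1/1440) = 41220*(23579999/1440) = 5399819771/8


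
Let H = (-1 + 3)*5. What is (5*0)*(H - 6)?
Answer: 0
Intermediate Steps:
H = 10 (H = 2*5 = 10)
(5*0)*(H - 6) = (5*0)*(10 - 6) = 0*4 = 0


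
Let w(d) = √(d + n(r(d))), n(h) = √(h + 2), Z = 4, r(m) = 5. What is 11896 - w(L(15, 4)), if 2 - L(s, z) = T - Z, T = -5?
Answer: 11896 - √(11 + √7) ≈ 11892.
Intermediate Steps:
n(h) = √(2 + h)
L(s, z) = 11 (L(s, z) = 2 - (-5 - 1*4) = 2 - (-5 - 4) = 2 - 1*(-9) = 2 + 9 = 11)
w(d) = √(d + √7) (w(d) = √(d + √(2 + 5)) = √(d + √7))
11896 - w(L(15, 4)) = 11896 - √(11 + √7)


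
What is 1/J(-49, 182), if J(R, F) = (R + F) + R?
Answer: 1/84 ≈ 0.011905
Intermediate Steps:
J(R, F) = F + 2*R (J(R, F) = (F + R) + R = F + 2*R)
1/J(-49, 182) = 1/(182 + 2*(-49)) = 1/(182 - 98) = 1/84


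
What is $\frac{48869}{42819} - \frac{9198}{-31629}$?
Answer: $\frac{646508921}{451440717} \approx 1.4321$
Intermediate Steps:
$\frac{48869}{42819} - \frac{9198}{-31629} = 48869 \cdot \frac{1}{42819} - - \frac{3066}{10543} = \frac{48869}{42819} + \frac{3066}{10543} = \frac{646508921}{451440717}$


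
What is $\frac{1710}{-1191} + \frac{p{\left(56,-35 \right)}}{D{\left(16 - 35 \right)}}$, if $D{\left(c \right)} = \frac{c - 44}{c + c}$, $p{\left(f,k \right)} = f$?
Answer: $\frac{115558}{3573} \approx 32.342$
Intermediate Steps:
$D{\left(c \right)} = \frac{-44 + c}{2 c}$
$\frac{1710}{-1191} + \frac{p{\left(56,-35 \right)}}{D{\left(16 - 35 \right)}} = \frac{1710}{-1191} + \frac{56}{\frac{1}{2} \frac{1}{16 - 35} \left(-44 + \left(16 - 35\right)\right)} = 1710 \left(- \frac{1}{1191}\right) + \frac{56}{\frac{1}{2} \frac{1}{16 - 35} \left(-44 + \left(16 - 35\right)\right)} = - \frac{570}{397} + \frac{56}{\frac{1}{2} \frac{1}{-19} \left(-44 - 19\right)} = - \frac{570}{397} + \frac{56}{\frac{1}{2} \left(- \frac{1}{19}\right) \left(-63\right)} = - \frac{570}{397} + \frac{56}{\frac{63}{38}} = - \frac{570}{397} + 56 \cdot \frac{38}{63} = - \frac{570}{397} + \frac{304}{9} = \frac{115558}{3573}$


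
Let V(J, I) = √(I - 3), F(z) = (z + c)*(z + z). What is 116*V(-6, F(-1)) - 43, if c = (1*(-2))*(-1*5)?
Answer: -43 + 116*I*√21 ≈ -43.0 + 531.58*I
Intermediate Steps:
c = 10 (c = -2*(-5) = 10)
F(z) = 2*z*(10 + z) (F(z) = (z + 10)*(z + z) = (10 + z)*(2*z) = 2*z*(10 + z))
V(J, I) = √(-3 + I)
116*V(-6, F(-1)) - 43 = 116*√(-3 + 2*(-1)*(10 - 1)) - 43 = 116*√(-3 + 2*(-1)*9) - 43 = 116*√(-3 - 18) - 43 = 116*√(-21) - 43 = 116*(I*√21) - 43 = 116*I*√21 - 43 = -43 + 116*I*√21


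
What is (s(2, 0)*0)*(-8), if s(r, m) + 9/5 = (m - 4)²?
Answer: 0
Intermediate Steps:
s(r, m) = -9/5 + (-4 + m)² (s(r, m) = -9/5 + (m - 4)² = -9/5 + (-4 + m)²)
(s(2, 0)*0)*(-8) = ((-9/5 + (-4 + 0)²)*0)*(-8) = ((-9/5 + (-4)²)*0)*(-8) = ((-9/5 + 16)*0)*(-8) = ((71/5)*0)*(-8) = 0*(-8) = 0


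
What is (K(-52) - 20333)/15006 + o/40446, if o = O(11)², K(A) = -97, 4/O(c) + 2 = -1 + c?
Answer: -550872019/404621784 ≈ -1.3614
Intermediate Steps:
O(c) = 4/(-3 + c) (O(c) = 4/(-2 + (-1 + c)) = 4/(-3 + c))
o = ¼ (o = (4/(-3 + 11))² = (4/8)² = (4*(⅛))² = (½)² = ¼ ≈ 0.25000)
(K(-52) - 20333)/15006 + o/40446 = (-97 - 20333)/15006 + (¼)/40446 = -20430*1/15006 + (¼)*(1/40446) = -3405/2501 + 1/161784 = -550872019/404621784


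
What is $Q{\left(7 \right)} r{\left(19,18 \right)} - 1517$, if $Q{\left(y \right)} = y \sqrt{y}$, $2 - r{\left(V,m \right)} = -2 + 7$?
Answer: $-1517 - 21 \sqrt{7} \approx -1572.6$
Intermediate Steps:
$r{\left(V,m \right)} = -3$ ($r{\left(V,m \right)} = 2 - \left(-2 + 7\right) = 2 - 5 = -3$)
$Q{\left(y \right)} = y^{\frac{3}{2}}$
$Q{\left(7 \right)} r{\left(19,18 \right)} - 1517 = 7^{\frac{3}{2}} \left(-3\right) - 1517 = 7 \sqrt{7} \left(-3\right) - 1517 = - 21 \sqrt{7} - 1517 = -1517 - 21 \sqrt{7}$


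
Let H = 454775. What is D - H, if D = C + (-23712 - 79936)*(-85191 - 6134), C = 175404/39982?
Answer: 189218789798277/19991 ≈ 9.4652e+9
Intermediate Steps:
C = 87702/19991 (C = 175404*(1/39982) = 87702/19991 ≈ 4.3871)
D = 189227881205302/19991 (D = 87702/19991 + (-23712 - 79936)*(-85191 - 6134) = 87702/19991 - 103648*(-91325) = 87702/19991 + 9465653600 = 189227881205302/19991 ≈ 9.4657e+9)
D - H = 189227881205302/19991 - 1*454775 = 189227881205302/19991 - 454775 = 189218789798277/19991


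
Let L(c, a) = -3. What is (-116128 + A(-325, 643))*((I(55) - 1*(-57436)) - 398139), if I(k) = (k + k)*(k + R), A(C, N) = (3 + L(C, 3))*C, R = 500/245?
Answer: 1902989187616/49 ≈ 3.8837e+10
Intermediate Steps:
R = 100/49 (R = 500*(1/245) = 100/49 ≈ 2.0408)
A(C, N) = 0 (A(C, N) = (3 - 3)*C = 0*C = 0)
I(k) = 2*k*(100/49 + k) (I(k) = (k + k)*(k + 100/49) = (2*k)*(100/49 + k) = 2*k*(100/49 + k))
(-116128 + A(-325, 643))*((I(55) - 1*(-57436)) - 398139) = (-116128 + 0)*(((2/49)*55*(100 + 49*55) - 1*(-57436)) - 398139) = -116128*(((2/49)*55*(100 + 2695) + 57436) - 398139) = -116128*(((2/49)*55*2795 + 57436) - 398139) = -116128*((307450/49 + 57436) - 398139) = -116128*(3121814/49 - 398139) = -116128*(-16386997/49) = 1902989187616/49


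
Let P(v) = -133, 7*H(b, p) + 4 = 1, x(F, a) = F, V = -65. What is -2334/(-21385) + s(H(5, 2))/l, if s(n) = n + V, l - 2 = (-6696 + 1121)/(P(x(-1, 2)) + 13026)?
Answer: -17992584196/432212235 ≈ -41.629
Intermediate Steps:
H(b, p) = -3/7 (H(b, p) = -4/7 + (⅐)*1 = -4/7 + ⅐ = -3/7)
l = 20211/12893 (l = 2 + (-6696 + 1121)/(-133 + 13026) = 2 - 5575/12893 = 20211/12893 ≈ 1.5676)
s(n) = -65 + n (s(n) = n - 65 = -65 + n)
-2334/(-21385) + s(H(5, 2))/l = -2334/(-21385) + (-65 - 3/7)/(20211/12893) = -2334*(-1/21385) - 458/7*12893/20211 = 2334/21385 - 5904994/141477 = -17992584196/432212235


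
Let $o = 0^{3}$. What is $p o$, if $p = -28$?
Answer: $0$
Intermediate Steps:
$o = 0$
$p o = \left(-28\right) 0 = 0$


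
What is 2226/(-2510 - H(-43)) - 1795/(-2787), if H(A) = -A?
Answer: -540409/2371737 ≈ -0.22785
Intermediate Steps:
2226/(-2510 - H(-43)) - 1795/(-2787) = 2226/(-2510 - (-1)*(-43)) - 1795/(-2787) = 2226/(-2510 - 1*43) - 1795*(-1/2787) = 2226/(-2510 - 43) + 1795/2787 = 2226/(-2553) + 1795/2787 = 2226*(-1/2553) + 1795/2787 = -742/851 + 1795/2787 = -540409/2371737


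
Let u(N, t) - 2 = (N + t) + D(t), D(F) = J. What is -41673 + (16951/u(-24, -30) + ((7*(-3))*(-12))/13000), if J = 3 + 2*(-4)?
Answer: -7775010409/185250 ≈ -41970.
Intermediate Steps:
J = -5 (J = 3 - 8 = -5)
D(F) = -5
u(N, t) = -3 + N + t (u(N, t) = 2 + ((N + t) - 5) = 2 + (-5 + N + t) = -3 + N + t)
-41673 + (16951/u(-24, -30) + ((7*(-3))*(-12))/13000) = -41673 + (16951/(-3 - 24 - 30) + ((7*(-3))*(-12))/13000) = -41673 + (16951/(-57) - 21*(-12)*(1/13000)) = -41673 + (16951*(-1/57) + 252*(1/13000)) = -41673 + (-16951/57 + 63/3250) = -41673 - 55087159/185250 = -7775010409/185250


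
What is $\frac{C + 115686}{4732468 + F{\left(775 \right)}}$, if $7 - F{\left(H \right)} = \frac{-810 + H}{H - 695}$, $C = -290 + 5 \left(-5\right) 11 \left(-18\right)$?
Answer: $\frac{1925536}{75719607} \approx 0.02543$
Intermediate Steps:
$C = 4660$ ($C = -290 + \left(-25\right) 11 \left(-18\right) = -290 - -4950 = -290 + 4950 = 4660$)
$F{\left(H \right)} = 7 - \frac{-810 + H}{-695 + H}$ ($F{\left(H \right)} = 7 - \frac{-810 + H}{H - 695} = 7 - \frac{-810 + H}{-695 + H}$)
$\frac{C + 115686}{4732468 + F{\left(775 \right)}} = \frac{4660 + 115686}{4732468 + \frac{-4055 + 6 \cdot 775}{-695 + 775}} = \frac{120346}{4732468 + \frac{-4055 + 4650}{80}} = \frac{120346}{4732468 + \frac{1}{80} \cdot 595} = \frac{120346}{4732468 + \frac{119}{16}} = \frac{120346}{\frac{75719607}{16}} = 120346 \cdot \frac{16}{75719607} = \frac{1925536}{75719607}$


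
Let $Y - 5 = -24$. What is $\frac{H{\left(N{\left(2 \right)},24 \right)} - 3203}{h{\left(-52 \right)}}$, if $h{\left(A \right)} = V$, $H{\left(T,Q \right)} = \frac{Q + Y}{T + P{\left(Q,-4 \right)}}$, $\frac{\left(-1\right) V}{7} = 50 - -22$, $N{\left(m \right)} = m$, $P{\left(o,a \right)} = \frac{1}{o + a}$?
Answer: $\frac{43741}{6888} \approx 6.3503$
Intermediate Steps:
$P{\left(o,a \right)} = \frac{1}{a + o}$
$Y = -19$ ($Y = 5 - 24 = -19$)
$V = -504$ ($V = - 7 \left(50 - -22\right) = - 7 \left(50 + 22\right) = \left(-7\right) 72 = -504$)
$H{\left(T,Q \right)} = \frac{-19 + Q}{T + \frac{1}{-4 + Q}}$ ($H{\left(T,Q \right)} = \frac{Q - 19}{T + \frac{1}{-4 + Q}} = \frac{-19 + Q}{T + \frac{1}{-4 + Q}}$)
$h{\left(A \right)} = -504$
$\frac{H{\left(N{\left(2 \right)},24 \right)} - 3203}{h{\left(-52 \right)}} = \frac{\frac{\left(-19 + 24\right) \left(-4 + 24\right)}{1 + 2 \left(-4 + 24\right)} - 3203}{-504} = \left(\frac{1}{1 + 2 \cdot 20} \cdot 5 \cdot 20 - 3203\right) \left(- \frac{1}{504}\right) = \left(\frac{1}{1 + 40} \cdot 5 \cdot 20 - 3203\right) \left(- \frac{1}{504}\right) = \left(\frac{1}{41} \cdot 5 \cdot 20 - 3203\right) \left(- \frac{1}{504}\right) = \left(\frac{100}{41} - 3203\right) \left(- \frac{1}{504}\right) = \left(- \frac{131223}{41}\right) \left(- \frac{1}{504}\right) = \frac{43741}{6888}$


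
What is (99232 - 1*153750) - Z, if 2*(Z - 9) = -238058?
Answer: 64502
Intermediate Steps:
Z = -119020 (Z = 9 + (½)*(-238058) = 9 - 119029 = -119020)
(99232 - 1*153750) - Z = (99232 - 1*153750) - 1*(-119020) = (99232 - 153750) + 119020 = -54518 + 119020 = 64502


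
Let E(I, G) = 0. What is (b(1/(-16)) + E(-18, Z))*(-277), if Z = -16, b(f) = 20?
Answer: -5540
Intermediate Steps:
(b(1/(-16)) + E(-18, Z))*(-277) = (20 + 0)*(-277) = 20*(-277) = -5540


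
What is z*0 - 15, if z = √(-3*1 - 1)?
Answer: -15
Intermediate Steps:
z = 2*I (z = √(-3 - 1) = √(-4) = 2*I ≈ 2.0*I)
z*0 - 15 = (2*I)*0 - 15 = 0 - 15 = -15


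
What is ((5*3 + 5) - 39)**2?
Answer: 361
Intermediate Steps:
((5*3 + 5) - 39)**2 = ((15 + 5) - 39)**2 = (20 - 39)**2 = (-19)**2 = 361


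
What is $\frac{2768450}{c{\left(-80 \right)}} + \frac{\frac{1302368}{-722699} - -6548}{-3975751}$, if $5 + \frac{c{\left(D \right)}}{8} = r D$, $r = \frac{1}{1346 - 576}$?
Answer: $- \frac{306248559770870583673}{4516782439503828} \approx -67802.0$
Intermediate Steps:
$r = \frac{1}{770} \approx 0.0012987$
$c{\left(D \right)} = -40 + \frac{4 D}{385}$ ($c{\left(D \right)} = -40 + 8 \frac{D}{770} = -40 + \frac{4 D}{385}$)
$\frac{2768450}{c{\left(-80 \right)}} + \frac{\frac{1302368}{-722699} - -6548}{-3975751} = \frac{2768450}{-40 + \frac{4}{385} \left(-80\right)} + \frac{\frac{1302368}{-722699} - -6548}{-3975751} = \frac{2768450}{-40 - \frac{64}{77}} + \left(1302368 \left(- \frac{1}{722699}\right) + 6548\right) \left(- \frac{1}{3975751}\right) = \frac{2768450}{- \frac{3144}{77}} + \left(- \frac{1302368}{722699} + 6548\right) \left(- \frac{1}{3975751}\right) = 2768450 \left(- \frac{77}{3144}\right) + \frac{4730930684}{722699} \left(- \frac{1}{3975751}\right) = - \frac{106585325}{1572} - \frac{4730930684}{2873271271949} = - \frac{306248559770870583673}{4516782439503828}$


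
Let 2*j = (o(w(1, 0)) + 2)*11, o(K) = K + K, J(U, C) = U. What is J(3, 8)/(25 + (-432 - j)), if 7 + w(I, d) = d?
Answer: -3/341 ≈ -0.0087977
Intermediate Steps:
w(I, d) = -7 + d
o(K) = 2*K
j = -66 (j = ((2*(-7 + 0) + 2)*11)/2 = ((2*(-7) + 2)*11)/2 = ((-14 + 2)*11)/2 = (-12*11)/2 = (½)*(-132) = -66)
J(3, 8)/(25 + (-432 - j)) = 3/(25 + (-432 - 1*(-66))) = 3/(25 + (-432 + 66)) = 3/(25 - 366) = 3/(-341) = 3*(-1/341) = -3/341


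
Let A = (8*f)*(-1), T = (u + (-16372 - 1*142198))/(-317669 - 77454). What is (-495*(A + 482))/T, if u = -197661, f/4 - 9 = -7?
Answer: -4302889470/18749 ≈ -2.2950e+5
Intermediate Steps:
f = 8 (f = 36 + 4*(-7) = 36 - 28 = 8)
T = 356231/395123 (T = (-197661 + (-16372 - 1*142198))/(-317669 - 77454) = (-197661 + (-16372 - 142198))/(-395123) = (-197661 - 158570)*(-1/395123) = -356231*(-1/395123) = 356231/395123 ≈ 0.90157)
A = -64 (A = (8*8)*(-1) = 64*(-1) = -64)
(-495*(A + 482))/T = (-495*(-64 + 482))/(356231/395123) = -495*418*(395123/356231) = -206910*395123/356231 = -4302889470/18749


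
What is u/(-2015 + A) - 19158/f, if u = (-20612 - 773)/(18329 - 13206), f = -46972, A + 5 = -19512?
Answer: 1606606013/3937240012 ≈ 0.40805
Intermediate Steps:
A = -19517 (A = -5 - 19512 = -19517)
u = -455/109 (u = -21385/5123 = -21385*1/5123 = -455/109 ≈ -4.1743)
u/(-2015 + A) - 19158/f = -455/(109*(-2015 - 19517)) - 19158/(-46972) = -455/109/(-21532) - 19158*(-1/46972) = -455/109*(-1/21532) + 9579/23486 = 65/335284 + 9579/23486 = 1606606013/3937240012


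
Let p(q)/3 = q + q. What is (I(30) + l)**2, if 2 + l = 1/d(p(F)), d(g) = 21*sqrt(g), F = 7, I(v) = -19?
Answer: (18522 - sqrt(42))**2/777924 ≈ 440.69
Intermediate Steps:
p(q) = 6*q (p(q) = 3*(q + q) = 3*(2*q) = 6*q)
l = -2 + sqrt(42)/882 (l = -2 + 1/(21*sqrt(6*7)) = -2 + 1/(21*sqrt(42)) = -2 + sqrt(42)/882 ≈ -1.9927)
(I(30) + l)**2 = (-19 + (-2 + sqrt(42)/882))**2 = (-21 + sqrt(42)/882)**2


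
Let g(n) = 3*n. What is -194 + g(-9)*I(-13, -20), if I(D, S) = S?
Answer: 346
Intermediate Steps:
-194 + g(-9)*I(-13, -20) = -194 + (3*(-9))*(-20) = -194 - 27*(-20) = -194 + 540 = 346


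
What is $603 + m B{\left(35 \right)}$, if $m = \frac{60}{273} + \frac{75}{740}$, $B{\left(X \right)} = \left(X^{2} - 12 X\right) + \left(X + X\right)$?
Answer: $\frac{1700797}{1924} \approx 883.99$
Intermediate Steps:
$B{\left(X \right)} = X^{2} - 10 X$ ($B{\left(X \right)} = \left(X^{2} - 12 X\right) + 2 X = X^{2} - 10 X$)
$m = \frac{4325}{13468}$ ($m = 60 \cdot \frac{1}{273} + 75 \cdot \frac{1}{740} = \frac{20}{91} + \frac{15}{148} = \frac{4325}{13468} \approx 0.32113$)
$603 + m B{\left(35 \right)} = 603 + \frac{4325 \cdot 35 \left(-10 + 35\right)}{13468} = 603 + \frac{4325 \cdot 35 \cdot 25}{13468} = 603 + \frac{4325}{13468} \cdot 875 = 603 + \frac{540625}{1924} = \frac{1700797}{1924}$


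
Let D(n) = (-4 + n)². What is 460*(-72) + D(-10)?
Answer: -32924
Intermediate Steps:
460*(-72) + D(-10) = 460*(-72) + (-4 - 10)² = -33120 + (-14)² = -33120 + 196 = -32924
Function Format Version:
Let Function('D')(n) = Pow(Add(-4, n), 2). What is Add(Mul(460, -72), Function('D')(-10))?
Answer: -32924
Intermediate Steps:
Add(Mul(460, -72), Function('D')(-10)) = Add(Mul(460, -72), Pow(Add(-4, -10), 2)) = Add(-33120, Pow(-14, 2)) = Add(-33120, 196) = -32924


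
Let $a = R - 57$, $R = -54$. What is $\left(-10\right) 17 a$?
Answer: $18870$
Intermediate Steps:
$a = -111$ ($a = -54 - 57 = -111$)
$\left(-10\right) 17 a = \left(-10\right) 17 \left(-111\right) = \left(-170\right) \left(-111\right) = 18870$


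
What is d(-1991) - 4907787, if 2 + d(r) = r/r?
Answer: -4907788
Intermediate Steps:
d(r) = -1 (d(r) = -2 + r/r = -2 + 1 = -1)
d(-1991) - 4907787 = -1 - 4907787 = -4907788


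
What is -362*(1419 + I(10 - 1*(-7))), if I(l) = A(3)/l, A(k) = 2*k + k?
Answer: -8735784/17 ≈ -5.1387e+5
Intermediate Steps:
A(k) = 3*k
I(l) = 9/l (I(l) = (3*3)/l = 9/l)
-362*(1419 + I(10 - 1*(-7))) = -362*(1419 + 9/(10 - 1*(-7))) = -362*(1419 + 9/(10 + 7)) = -362*(1419 + 9/17) = -362*24132/17 = -8735784/17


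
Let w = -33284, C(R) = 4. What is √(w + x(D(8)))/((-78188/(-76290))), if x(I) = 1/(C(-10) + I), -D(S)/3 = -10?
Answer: 267015*I*√785230/1329196 ≈ 178.01*I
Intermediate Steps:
D(S) = 30 (D(S) = -3*(-10) = 30)
x(I) = 1/(4 + I)
√(w + x(D(8)))/((-78188/(-76290))) = √(-33284 + 1/(4 + 30))/((-78188/(-76290))) = √(-33284 + 1/34)/((-78188*(-1/76290))) = √(-33284 + 1/34)/(39094/38145) = √(-1131655/34)*(38145/39094) = (7*I*√785230/34)*(38145/39094) = 267015*I*√785230/1329196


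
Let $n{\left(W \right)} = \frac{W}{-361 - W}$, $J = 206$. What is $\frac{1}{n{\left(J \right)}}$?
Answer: $- \frac{567}{206} \approx -2.7524$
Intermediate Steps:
$\frac{1}{n{\left(J \right)}} = \frac{1}{\left(-1\right) 206 \frac{1}{361 + 206}} = \frac{1}{\left(-1\right) 206 \cdot \frac{1}{567}} = \frac{1}{- \frac{206}{567}} = - \frac{567}{206}$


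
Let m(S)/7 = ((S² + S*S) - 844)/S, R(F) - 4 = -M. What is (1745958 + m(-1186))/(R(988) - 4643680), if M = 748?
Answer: -256377469/688535858 ≈ -0.37235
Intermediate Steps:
R(F) = -744 (R(F) = 4 - 1*748 = 4 - 748 = -744)
m(S) = 7*(-844 + 2*S²)/S (m(S) = 7*(((S² + S*S) - 844)/S) = 7*(((S² + S²) - 844)/S) = 7*((2*S² - 844)/S) = 7*((-844 + 2*S²)/S) = 7*(-844 + 2*S²)/S)
(1745958 + m(-1186))/(R(988) - 4643680) = (1745958 + (-5908/(-1186) + 14*(-1186)))/(-744 - 4643680) = (1745958 + (-5908*(-1/1186) - 16604))/(-4644424) = (1745958 + (2954/593 - 16604))*(-1/4644424) = (1745958 - 9843218/593)*(-1/4644424) = (1025509876/593)*(-1/4644424) = -256377469/688535858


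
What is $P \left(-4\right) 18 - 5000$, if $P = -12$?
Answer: $-4136$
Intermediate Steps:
$P \left(-4\right) 18 - 5000 = \left(-12\right) \left(-4\right) 18 - 5000 = 48 \cdot 18 - 5000 = 864 - 5000 = -4136$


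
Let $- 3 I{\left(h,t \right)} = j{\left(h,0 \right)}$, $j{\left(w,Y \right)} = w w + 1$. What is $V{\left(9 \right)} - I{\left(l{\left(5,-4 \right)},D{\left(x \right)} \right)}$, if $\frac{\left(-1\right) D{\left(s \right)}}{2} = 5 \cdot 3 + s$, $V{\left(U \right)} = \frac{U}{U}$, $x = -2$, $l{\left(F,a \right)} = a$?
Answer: $\frac{20}{3} \approx 6.6667$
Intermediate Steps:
$j{\left(w,Y \right)} = 1 + w^{2}$ ($j{\left(w,Y \right)} = w^{2} + 1 = 1 + w^{2}$)
$V{\left(U \right)} = 1$
$D{\left(s \right)} = -30 - 2 s$ ($D{\left(s \right)} = - 2 \left(5 \cdot 3 + s\right) = - 2 \left(15 + s\right) = -30 - 2 s$)
$I{\left(h,t \right)} = - \frac{1}{3} - \frac{h^{2}}{3}$ ($I{\left(h,t \right)} = - \frac{1 + h^{2}}{3} = - \frac{1}{3} - \frac{h^{2}}{3}$)
$V{\left(9 \right)} - I{\left(l{\left(5,-4 \right)},D{\left(x \right)} \right)} = 1 - \left(- \frac{1}{3} - \frac{\left(-4\right)^{2}}{3}\right) = 1 - \left(- \frac{1}{3} - \frac{16}{3}\right) = 1 - - \frac{17}{3} = 1 + \frac{17}{3} = \frac{20}{3}$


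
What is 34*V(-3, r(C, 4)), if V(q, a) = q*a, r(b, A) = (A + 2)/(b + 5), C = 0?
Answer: -612/5 ≈ -122.40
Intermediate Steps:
r(b, A) = (2 + A)/(5 + b)
V(q, a) = a*q
34*V(-3, r(C, 4)) = 34*(((2 + 4)/(5 + 0))*(-3)) = 34*((6/5)*(-3)) = 34*(-18/5) = -612/5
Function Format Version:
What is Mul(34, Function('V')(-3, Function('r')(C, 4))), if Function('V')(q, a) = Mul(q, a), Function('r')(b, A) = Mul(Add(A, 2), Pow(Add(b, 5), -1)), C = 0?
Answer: Rational(-612, 5) ≈ -122.40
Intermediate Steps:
Function('r')(b, A) = Mul(Pow(Add(5, b), -1), Add(2, A)) (Function('r')(b, A) = Mul(Add(2, A), Pow(Add(5, b), -1)) = Mul(Pow(Add(5, b), -1), Add(2, A)))
Function('V')(q, a) = Mul(a, q)
Mul(34, Function('V')(-3, Function('r')(C, 4))) = Mul(34, Mul(Mul(Pow(Add(5, 0), -1), Add(2, 4)), -3)) = Mul(34, Mul(Mul(Pow(5, -1), 6), -3)) = Mul(34, Mul(Mul(Rational(1, 5), 6), -3)) = Mul(34, Mul(Rational(6, 5), -3)) = Mul(34, Rational(-18, 5)) = Rational(-612, 5)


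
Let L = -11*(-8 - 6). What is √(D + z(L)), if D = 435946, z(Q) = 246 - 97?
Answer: 3*√48455 ≈ 660.38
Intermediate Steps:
L = 154 (L = -11*(-14) = 154)
z(Q) = 149
√(D + z(L)) = √(435946 + 149) = √436095 = 3*√48455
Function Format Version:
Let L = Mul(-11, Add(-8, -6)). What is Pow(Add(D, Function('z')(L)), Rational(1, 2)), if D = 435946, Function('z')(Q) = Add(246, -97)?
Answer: Mul(3, Pow(48455, Rational(1, 2))) ≈ 660.38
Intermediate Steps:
L = 154 (L = Mul(-11, -14) = 154)
Function('z')(Q) = 149
Pow(Add(D, Function('z')(L)), Rational(1, 2)) = Pow(Add(435946, 149), Rational(1, 2)) = Pow(436095, Rational(1, 2)) = Mul(3, Pow(48455, Rational(1, 2)))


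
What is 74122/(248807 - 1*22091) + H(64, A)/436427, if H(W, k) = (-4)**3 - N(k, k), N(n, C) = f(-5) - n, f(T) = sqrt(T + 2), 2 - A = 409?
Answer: 16121029429/49472491866 - I*sqrt(3)/436427 ≈ 0.32586 - 3.9687e-6*I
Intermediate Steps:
A = -407 (A = 2 - 1*409 = 2 - 409 = -407)
f(T) = sqrt(2 + T)
N(n, C) = -n + I*sqrt(3) (N(n, C) = sqrt(2 - 5) - n = sqrt(-3) - n = I*sqrt(3) - n = -n + I*sqrt(3))
H(W, k) = -64 + k - I*sqrt(3) (H(W, k) = (-4)**3 - (-k + I*sqrt(3)) = -64 + (k - I*sqrt(3)) = -64 + k - I*sqrt(3))
74122/(248807 - 1*22091) + H(64, A)/436427 = 74122/(248807 - 1*22091) + (-64 - 407 - I*sqrt(3))/436427 = 74122/(248807 - 22091) + (-471 - I*sqrt(3))*(1/436427) = 74122/226716 + (-471/436427 - I*sqrt(3)/436427) = 74122*(1/226716) + (-471/436427 - I*sqrt(3)/436427) = 37061/113358 + (-471/436427 - I*sqrt(3)/436427) = 16121029429/49472491866 - I*sqrt(3)/436427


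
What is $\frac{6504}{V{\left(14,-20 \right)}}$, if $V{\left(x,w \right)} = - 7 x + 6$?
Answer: $- \frac{1626}{23} \approx -70.696$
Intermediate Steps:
$V{\left(x,w \right)} = 6 - 7 x$
$\frac{6504}{V{\left(14,-20 \right)}} = \frac{6504}{6 - 98} = \frac{6504}{-92} = 6504 \left(- \frac{1}{92}\right) = - \frac{1626}{23}$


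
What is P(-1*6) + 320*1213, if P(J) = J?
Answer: 388154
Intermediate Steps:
P(-1*6) + 320*1213 = -1*6 + 320*1213 = -6 + 388160 = 388154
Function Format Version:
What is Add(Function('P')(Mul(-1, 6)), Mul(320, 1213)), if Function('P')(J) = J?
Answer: 388154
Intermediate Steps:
Add(Function('P')(Mul(-1, 6)), Mul(320, 1213)) = Add(Mul(-1, 6), Mul(320, 1213)) = Add(-6, 388160) = 388154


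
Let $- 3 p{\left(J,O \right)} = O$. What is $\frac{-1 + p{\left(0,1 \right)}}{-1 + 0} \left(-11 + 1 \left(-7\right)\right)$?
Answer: $-24$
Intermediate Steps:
$p{\left(J,O \right)} = - \frac{O}{3}$
$\frac{-1 + p{\left(0,1 \right)}}{-1 + 0} \left(-11 + 1 \left(-7\right)\right) = \frac{-1 - \frac{1}{3}}{-1 + 0} \left(-11 + 1 \left(-7\right)\right) = \frac{-1 - \frac{1}{3}}{-1} \left(-11 - 7\right) = \left(- \frac{4}{3}\right) \left(-1\right) \left(-18\right) = \frac{4}{3} \left(-18\right) = -24$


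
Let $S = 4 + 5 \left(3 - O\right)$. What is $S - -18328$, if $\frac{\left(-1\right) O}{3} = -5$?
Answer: $18272$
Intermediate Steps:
$O = 15$ ($O = \left(-3\right) \left(-5\right) = 15$)
$S = -56$ ($S = 4 + 5 \left(3 - 15\right) = 4 + 5 \left(-12\right) = 4 - 60 = -56$)
$S - -18328 = -56 - -18328 = -56 + 18328 = 18272$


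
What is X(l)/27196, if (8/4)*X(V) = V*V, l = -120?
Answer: 1800/6799 ≈ 0.26474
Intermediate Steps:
X(V) = V**2/2 (X(V) = (V*V)/2 = V**2/2)
X(l)/27196 = ((1/2)*(-120)**2)/27196 = ((1/2)*14400)*(1/27196) = 7200*(1/27196) = 1800/6799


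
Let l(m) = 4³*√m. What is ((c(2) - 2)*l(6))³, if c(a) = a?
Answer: 0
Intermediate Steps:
l(m) = 64*√m
((c(2) - 2)*l(6))³ = ((2 - 2)*(64*√6))³ = (0*(64*√6))³ = 0³ = 0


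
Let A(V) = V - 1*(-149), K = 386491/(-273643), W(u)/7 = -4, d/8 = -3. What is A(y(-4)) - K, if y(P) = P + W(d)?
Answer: 32402722/273643 ≈ 118.41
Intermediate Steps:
d = -24 (d = 8*(-3) = -24)
W(u) = -28 (W(u) = 7*(-4) = -28)
K = -386491/273643 (K = 386491*(-1/273643) = -386491/273643 ≈ -1.4124)
y(P) = -28 + P (y(P) = P - 28 = -28 + P)
A(V) = 149 + V (A(V) = V + 149 = 149 + V)
A(y(-4)) - K = (149 + (-28 - 4)) - 1*(-386491/273643) = (149 - 32) + 386491/273643 = 117 + 386491/273643 = 32402722/273643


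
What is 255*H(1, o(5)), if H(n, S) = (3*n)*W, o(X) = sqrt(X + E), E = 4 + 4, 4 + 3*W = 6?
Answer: 510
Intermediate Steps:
W = 2/3 (W = -4/3 + (1/3)*6 = -4/3 + 2 = 2/3 ≈ 0.66667)
E = 8
o(X) = sqrt(8 + X) (o(X) = sqrt(X + 8) = sqrt(8 + X))
H(n, S) = 2*n (H(n, S) = (3*n)*(2/3) = 2*n)
255*H(1, o(5)) = 255*(2*1) = 255*2 = 510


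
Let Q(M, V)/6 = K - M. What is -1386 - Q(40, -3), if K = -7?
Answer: -1104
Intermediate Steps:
Q(M, V) = -42 - 6*M (Q(M, V) = 6*(-7 - M) = -42 - 6*M)
-1386 - Q(40, -3) = -1386 - (-42 - 6*40) = -1386 - (-42 - 240) = -1386 - 1*(-282) = -1386 + 282 = -1104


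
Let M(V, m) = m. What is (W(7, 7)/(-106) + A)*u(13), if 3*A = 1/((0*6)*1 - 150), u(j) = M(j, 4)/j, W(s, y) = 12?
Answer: -5506/155025 ≈ -0.035517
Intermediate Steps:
u(j) = 4/j
A = -1/450 (A = 1/(3*((0*6)*1 - 150)) = 1/(3*(0*1 - 150)) = 1/(3*(0 - 150)) = (⅓)/(-150) = (⅓)*(-1/150) = -1/450 ≈ -0.0022222)
(W(7, 7)/(-106) + A)*u(13) = (12/(-106) - 1/450)*(4/13) = (12*(-1/106) - 1/450)*(4*(1/13)) = (-6/53 - 1/450)*(4/13) = -2753/23850*4/13 = -5506/155025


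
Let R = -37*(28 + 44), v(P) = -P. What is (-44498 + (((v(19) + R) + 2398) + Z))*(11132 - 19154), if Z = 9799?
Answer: 280641648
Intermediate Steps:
R = -2664 (R = -37*72 = -2664)
(-44498 + (((v(19) + R) + 2398) + Z))*(11132 - 19154) = (-44498 + (((-1*19 - 2664) + 2398) + 9799))*(11132 - 19154) = (-44498 + (((-19 - 2664) + 2398) + 9799))*(-8022) = (-44498 + ((-2683 + 2398) + 9799))*(-8022) = (-44498 + (-285 + 9799))*(-8022) = (-44498 + 9514)*(-8022) = -34984*(-8022) = 280641648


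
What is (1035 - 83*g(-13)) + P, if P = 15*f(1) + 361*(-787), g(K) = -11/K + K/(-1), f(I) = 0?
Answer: -3694876/13 ≈ -2.8422e+5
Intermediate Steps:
g(K) = -K - 11/K (g(K) = -11/K + K*(-1) = -11/K - K = -K - 11/K)
P = -284107 (P = 15*0 + 361*(-787) = 0 - 284107 = -284107)
(1035 - 83*g(-13)) + P = (1035 - 83*(-1*(-13) - 11/(-13))) - 284107 = (1035 - 83*(13 - 11*(-1/13))) - 284107 = (1035 - 83*(13 + 11/13)) - 284107 = (1035 - 83*180/13) - 284107 = (1035 - 14940/13) - 284107 = -1485/13 - 284107 = -3694876/13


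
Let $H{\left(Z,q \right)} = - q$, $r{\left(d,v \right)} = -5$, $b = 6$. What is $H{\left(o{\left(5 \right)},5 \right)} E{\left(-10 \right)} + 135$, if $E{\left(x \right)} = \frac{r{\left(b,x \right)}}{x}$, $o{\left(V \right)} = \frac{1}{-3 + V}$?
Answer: $\frac{265}{2} \approx 132.5$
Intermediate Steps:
$E{\left(x \right)} = - \frac{5}{x}$
$H{\left(o{\left(5 \right)},5 \right)} E{\left(-10 \right)} + 135 = \left(-1\right) 5 \left(- \frac{5}{-10}\right) + 135 = - 5 \left(\left(-5\right) \left(- \frac{1}{10}\right)\right) + 135 = \left(-5\right) \frac{1}{2} + 135 = - \frac{5}{2} + 135 = \frac{265}{2}$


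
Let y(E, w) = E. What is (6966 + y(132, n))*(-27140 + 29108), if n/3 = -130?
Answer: 13968864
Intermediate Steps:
n = -390 (n = 3*(-130) = -390)
(6966 + y(132, n))*(-27140 + 29108) = (6966 + 132)*(-27140 + 29108) = 7098*1968 = 13968864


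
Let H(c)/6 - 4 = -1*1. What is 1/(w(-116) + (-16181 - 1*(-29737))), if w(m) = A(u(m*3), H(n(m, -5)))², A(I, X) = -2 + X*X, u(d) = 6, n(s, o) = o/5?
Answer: 1/117240 ≈ 8.5295e-6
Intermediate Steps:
n(s, o) = o/5 (n(s, o) = o*(⅕) = o/5)
H(c) = 18 (H(c) = 24 + 6*(-1*1) = 24 + 6*(-1) = 24 - 6 = 18)
A(I, X) = -2 + X²
w(m) = 103684 (w(m) = (-2 + 18²)² = (-2 + 324)² = 322² = 103684)
1/(w(-116) + (-16181 - 1*(-29737))) = 1/(103684 + (-16181 - 1*(-29737))) = 1/(103684 + (-16181 + 29737)) = 1/(103684 + 13556) = 1/117240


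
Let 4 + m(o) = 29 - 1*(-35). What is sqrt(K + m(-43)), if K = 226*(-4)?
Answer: 2*I*sqrt(211) ≈ 29.052*I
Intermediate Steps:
m(o) = 60 (m(o) = -4 + (29 - 1*(-35)) = -4 + (29 + 35) = -4 + 64 = 60)
K = -904
sqrt(K + m(-43)) = sqrt(-904 + 60) = sqrt(-844) = 2*I*sqrt(211)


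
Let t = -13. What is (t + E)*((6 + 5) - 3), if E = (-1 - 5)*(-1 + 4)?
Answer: -248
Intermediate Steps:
E = -18 (E = -6*3 = -18)
(t + E)*((6 + 5) - 3) = (-13 - 18)*((6 + 5) - 3) = -31*(11 - 3) = -31*8 = -248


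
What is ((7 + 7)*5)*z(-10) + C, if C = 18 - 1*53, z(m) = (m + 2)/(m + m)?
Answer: -7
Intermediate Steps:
z(m) = (2 + m)/(2*m) (z(m) = (2 + m)/((2*m)) = (2 + m)*(1/(2*m)) = (2 + m)/(2*m))
C = -35 (C = 18 - 53 = -35)
((7 + 7)*5)*z(-10) + C = ((7 + 7)*5)*((1/2)*(2 - 10)/(-10)) - 35 = (14*5)*((1/2)*(-1/10)*(-8)) - 35 = 70*(2/5) - 35 = 28 - 35 = -7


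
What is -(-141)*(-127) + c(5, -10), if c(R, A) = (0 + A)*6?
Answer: -17967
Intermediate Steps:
c(R, A) = 6*A (c(R, A) = A*6 = 6*A)
-(-141)*(-127) + c(5, -10) = -(-141)*(-127) + 6*(-10) = -141*127 - 60 = -17907 - 60 = -17967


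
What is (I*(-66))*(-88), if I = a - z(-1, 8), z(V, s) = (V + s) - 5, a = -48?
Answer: -290400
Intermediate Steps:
z(V, s) = -5 + V + s
I = -50 (I = -48 - (-5 - 1 + 8) = -48 - 1*2 = -48 - 2 = -50)
(I*(-66))*(-88) = -50*(-66)*(-88) = 3300*(-88) = -290400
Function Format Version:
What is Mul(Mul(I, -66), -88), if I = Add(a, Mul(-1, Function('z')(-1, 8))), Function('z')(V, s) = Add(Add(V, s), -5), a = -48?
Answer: -290400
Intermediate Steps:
Function('z')(V, s) = Add(-5, V, s)
I = -50 (I = Add(-48, Mul(-1, Add(-5, -1, 8))) = Add(-48, Mul(-1, 2)) = Add(-48, -2) = -50)
Mul(Mul(I, -66), -88) = Mul(Mul(-50, -66), -88) = Mul(3300, -88) = -290400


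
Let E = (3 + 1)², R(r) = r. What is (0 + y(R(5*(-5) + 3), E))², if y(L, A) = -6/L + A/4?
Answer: 2209/121 ≈ 18.256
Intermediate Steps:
E = 16 (E = 4² = 16)
y(L, A) = -6/L + A/4 (y(L, A) = -6/L + A*(¼) = -6/L + A/4)
(0 + y(R(5*(-5) + 3), E))² = (0 + (-6/(5*(-5) + 3) + (¼)*16))² = (0 + (-6/(-25 + 3) + 4))² = (0 + (-6/(-22) + 4))² = (0 + (-6*(-1/22) + 4))² = (0 + (3/11 + 4))² = (0 + 47/11)² = (47/11)² = 2209/121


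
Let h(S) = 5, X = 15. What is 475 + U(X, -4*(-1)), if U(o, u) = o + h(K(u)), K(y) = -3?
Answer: 495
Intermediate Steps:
U(o, u) = 5 + o (U(o, u) = o + 5 = 5 + o)
475 + U(X, -4*(-1)) = 475 + (5 + 15) = 475 + 20 = 495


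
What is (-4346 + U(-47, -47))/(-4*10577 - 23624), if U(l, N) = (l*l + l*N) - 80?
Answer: 2/16483 ≈ 0.00012134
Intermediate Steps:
U(l, N) = -80 + l**2 + N*l (U(l, N) = (l**2 + N*l) - 80 = -80 + l**2 + N*l)
(-4346 + U(-47, -47))/(-4*10577 - 23624) = (-4346 + (-80 + (-47)**2 - 47*(-47)))/(-4*10577 - 23624) = (-4346 + (-80 + 2209 + 2209))/(-42308 - 23624) = (-4346 + 4338)/(-65932) = -8*(-1/65932) = 2/16483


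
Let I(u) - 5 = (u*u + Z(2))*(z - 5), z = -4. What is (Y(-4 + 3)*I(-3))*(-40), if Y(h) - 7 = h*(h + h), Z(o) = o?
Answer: 33840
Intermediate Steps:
Y(h) = 7 + 2*h² (Y(h) = 7 + h*(h + h) = 7 + h*(2*h) = 7 + 2*h²)
I(u) = -13 - 9*u² (I(u) = 5 + (u*u + 2)*(-4 - 5) = 5 + (u² + 2)*(-9) = 5 + (2 + u²)*(-9) = 5 + (-18 - 9*u²) = -13 - 9*u²)
(Y(-4 + 3)*I(-3))*(-40) = ((7 + 2*(-4 + 3)²)*(-13 - 9*(-3)²))*(-40) = ((7 + 2*(-1)²)*(-13 - 9*9))*(-40) = ((7 + 2*1)*(-13 - 81))*(-40) = ((7 + 2)*(-94))*(-40) = (9*(-94))*(-40) = -846*(-40) = 33840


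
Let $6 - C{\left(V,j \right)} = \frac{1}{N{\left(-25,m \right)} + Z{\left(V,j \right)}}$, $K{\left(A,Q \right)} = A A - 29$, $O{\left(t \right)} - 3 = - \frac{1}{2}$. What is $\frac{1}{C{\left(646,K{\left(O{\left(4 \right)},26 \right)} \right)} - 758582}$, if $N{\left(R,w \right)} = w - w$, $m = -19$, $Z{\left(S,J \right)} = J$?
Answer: $- \frac{91}{69030412} \approx -1.3183 \cdot 10^{-6}$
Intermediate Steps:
$O{\left(t \right)} = \frac{5}{2}$ ($O{\left(t \right)} = 3 - \frac{1}{2} = \frac{5}{2}$)
$K{\left(A,Q \right)} = -29 + A^{2}$ ($K{\left(A,Q \right)} = A^{2} - 29 = -29 + A^{2}$)
$N{\left(R,w \right)} = 0$
$C{\left(V,j \right)} = 6 - \frac{1}{j}$ ($C{\left(V,j \right)} = 6 - \frac{1}{0 + j} = 6 - \frac{1}{j}$)
$\frac{1}{C{\left(646,K{\left(O{\left(4 \right)},26 \right)} \right)} - 758582} = \frac{1}{\left(6 - \frac{1}{-29 + \left(\frac{5}{2}\right)^{2}}\right) - 758582} = \frac{1}{\left(6 - \frac{1}{-29 + \frac{25}{4}}\right) - 758582} = \frac{1}{\left(6 - \frac{1}{- \frac{91}{4}}\right) - 758582} = \frac{1}{\left(6 - - \frac{4}{91}\right) - 758582} = \frac{1}{\left(6 + \frac{4}{91}\right) - 758582} = \frac{1}{\frac{550}{91} - 758582} = \frac{1}{- \frac{69030412}{91}} = - \frac{91}{69030412}$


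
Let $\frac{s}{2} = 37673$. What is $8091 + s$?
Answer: $83437$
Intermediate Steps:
$s = 75346$ ($s = 2 \cdot 37673 = 75346$)
$8091 + s = 8091 + 75346 = 83437$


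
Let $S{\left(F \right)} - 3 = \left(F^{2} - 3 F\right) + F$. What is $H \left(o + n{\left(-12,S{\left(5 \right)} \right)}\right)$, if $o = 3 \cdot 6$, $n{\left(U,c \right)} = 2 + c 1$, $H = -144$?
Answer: $-5472$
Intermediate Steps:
$S{\left(F \right)} = 3 + F^{2} - 2 F$ ($S{\left(F \right)} = 3 + \left(\left(F^{2} - 3 F\right) + F\right) = 3 + \left(F^{2} - 2 F\right) = 3 + F^{2} - 2 F$)
$n{\left(U,c \right)} = 2 + c$
$o = 18$
$H \left(o + n{\left(-12,S{\left(5 \right)} \right)}\right) = - 144 \left(18 + \left(2 + \left(3 + 5^{2} - 10\right)\right)\right) = - 144 \left(18 + \left(2 + \left(3 + 25 - 10\right)\right)\right) = - 144 \left(18 + \left(2 + 18\right)\right) = - 144 \left(18 + 20\right) = \left(-144\right) 38 = -5472$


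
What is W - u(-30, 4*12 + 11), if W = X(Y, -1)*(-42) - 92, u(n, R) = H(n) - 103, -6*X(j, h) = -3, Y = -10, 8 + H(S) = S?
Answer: 28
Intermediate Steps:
H(S) = -8 + S
X(j, h) = 1/2 (X(j, h) = -1/6*(-3) = 1/2)
u(n, R) = -111 + n (u(n, R) = (-8 + n) - 103 = -111 + n)
W = -113 (W = (1/2)*(-42) - 92 = -21 - 92 = -113)
W - u(-30, 4*12 + 11) = -113 - (-111 - 30) = -113 - 1*(-141) = -113 + 141 = 28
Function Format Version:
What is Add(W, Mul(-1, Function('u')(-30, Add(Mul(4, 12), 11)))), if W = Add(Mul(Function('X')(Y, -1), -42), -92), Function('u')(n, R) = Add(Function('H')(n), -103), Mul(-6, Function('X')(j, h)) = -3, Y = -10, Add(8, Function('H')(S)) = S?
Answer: 28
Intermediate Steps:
Function('H')(S) = Add(-8, S)
Function('X')(j, h) = Rational(1, 2) (Function('X')(j, h) = Mul(Rational(-1, 6), -3) = Rational(1, 2))
Function('u')(n, R) = Add(-111, n) (Function('u')(n, R) = Add(Add(-8, n), -103) = Add(-111, n))
W = -113 (W = Add(Mul(Rational(1, 2), -42), -92) = Add(-21, -92) = -113)
Add(W, Mul(-1, Function('u')(-30, Add(Mul(4, 12), 11)))) = Add(-113, Mul(-1, Add(-111, -30))) = Add(-113, Mul(-1, -141)) = Add(-113, 141) = 28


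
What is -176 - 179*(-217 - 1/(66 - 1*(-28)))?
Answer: 3634877/94 ≈ 38669.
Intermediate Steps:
-176 - 179*(-217 - 1/(66 - 1*(-28))) = -176 - 179*(-217 - 1/(66 + 28)) = -176 - 179*(-217 - 1/94) = -176 - 179*(-20399/94) = -176 + 3651421/94 = 3634877/94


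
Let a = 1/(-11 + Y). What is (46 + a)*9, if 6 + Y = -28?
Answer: 2069/5 ≈ 413.80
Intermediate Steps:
Y = -34 (Y = -6 - 28 = -34)
a = -1/45 (a = 1/(-11 - 34) = 1/(-45) = -1/45 ≈ -0.022222)
(46 + a)*9 = (46 - 1/45)*9 = (2069/45)*9 = 2069/5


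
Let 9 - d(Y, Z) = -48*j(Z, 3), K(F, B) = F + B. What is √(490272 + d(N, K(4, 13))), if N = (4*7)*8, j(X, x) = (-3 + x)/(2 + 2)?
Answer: √490281 ≈ 700.20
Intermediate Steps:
j(X, x) = -¾ + x/4 (j(X, x) = (-3 + x)/4 = (-3 + x)*(¼) = -¾ + x/4)
K(F, B) = B + F
N = 224 (N = 28*8 = 224)
d(Y, Z) = 9 (d(Y, Z) = 9 - (-48)*(-¾ + (¼)*3) = 9 - (-48)*(-¾ + ¾) = 9 - (-48)*0 = 9 - 1*0 = 9 + 0 = 9)
√(490272 + d(N, K(4, 13))) = √(490272 + 9) = √490281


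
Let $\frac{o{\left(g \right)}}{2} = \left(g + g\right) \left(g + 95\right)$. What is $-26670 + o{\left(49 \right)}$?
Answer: $1554$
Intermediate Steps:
$o{\left(g \right)} = 4 g \left(95 + g\right)$ ($o{\left(g \right)} = 2 \left(g + g\right) \left(g + 95\right) = 2 \cdot 2 g \left(95 + g\right) = 4 g \left(95 + g\right)$)
$-26670 + o{\left(49 \right)} = -26670 + 4 \cdot 49 \left(95 + 49\right) = -26670 + 4 \cdot 49 \cdot 144 = -26670 + 28224 = 1554$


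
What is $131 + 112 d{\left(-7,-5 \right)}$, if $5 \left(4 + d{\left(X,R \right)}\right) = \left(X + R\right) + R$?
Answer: $- \frac{3489}{5} \approx -697.8$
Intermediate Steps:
$d{\left(X,R \right)} = -4 + \frac{X}{5} + \frac{2 R}{5}$ ($d{\left(X,R \right)} = -4 + \frac{\left(X + R\right) + R}{5} = -4 + \frac{\left(R + X\right) + R}{5} = -4 + \frac{X + 2 R}{5} = -4 + \left(\frac{X}{5} + \frac{2 R}{5}\right) = -4 + \frac{X}{5} + \frac{2 R}{5}$)
$131 + 112 d{\left(-7,-5 \right)} = 131 + 112 \left(-4 + \frac{1}{5} \left(-7\right) + \frac{2}{5} \left(-5\right)\right) = 131 + 112 \left(-4 - \frac{7}{5} - 2\right) = 131 + 112 \left(- \frac{37}{5}\right) = 131 - \frac{4144}{5} = - \frac{3489}{5}$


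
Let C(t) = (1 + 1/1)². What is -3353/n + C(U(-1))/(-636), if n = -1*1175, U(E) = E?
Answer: 531952/186825 ≈ 2.8473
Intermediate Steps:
C(t) = 4 (C(t) = (1 + 1)² = 2² = 4)
n = -1175
-3353/n + C(U(-1))/(-636) = -3353/(-1175) + 4/(-636) = -3353*(-1/1175) + 4*(-1/636) = 3353/1175 - 1/159 = 531952/186825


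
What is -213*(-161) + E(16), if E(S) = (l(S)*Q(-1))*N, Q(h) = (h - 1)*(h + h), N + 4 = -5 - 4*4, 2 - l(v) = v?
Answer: 35693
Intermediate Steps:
l(v) = 2 - v
N = -25 (N = -4 + (-5 - 4*4) = -4 + (-5 - 16) = -4 - 21 = -25)
Q(h) = 2*h*(-1 + h) (Q(h) = (-1 + h)*(2*h) = 2*h*(-1 + h))
E(S) = -200 + 100*S (E(S) = ((2 - S)*(2*(-1)*(-1 - 1)))*(-25) = ((2 - S)*(2*(-1)*(-2)))*(-25) = ((2 - S)*4)*(-25) = (8 - 4*S)*(-25) = -200 + 100*S)
-213*(-161) + E(16) = -213*(-161) + (-200 + 100*16) = 34293 + (-200 + 1600) = 34293 + 1400 = 35693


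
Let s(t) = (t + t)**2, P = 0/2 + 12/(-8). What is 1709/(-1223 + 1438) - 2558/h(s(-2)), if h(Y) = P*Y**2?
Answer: 603113/41280 ≈ 14.610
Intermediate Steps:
P = -3/2 (P = 0*(1/2) + 12*(-1/8) = 0 - 3/2 = -3/2 ≈ -1.5000)
s(t) = 4*t**2 (s(t) = (2*t)**2 = 4*t**2)
h(Y) = -3*Y**2/2
1709/(-1223 + 1438) - 2558/h(s(-2)) = 1709/(-1223 + 1438) - 2558/((-3*(4*(-2)**2)**2/2)) = 1709/215 - 2558/((-3*(4*4)**2/2)) = 1709*(1/215) - 2558/((-3/2*16**2)) = 1709/215 - 2558/((-3/2*256)) = 1709/215 - 2558/(-384) = 1709/215 - 2558*(-1/384) = 1709/215 + 1279/192 = 603113/41280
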